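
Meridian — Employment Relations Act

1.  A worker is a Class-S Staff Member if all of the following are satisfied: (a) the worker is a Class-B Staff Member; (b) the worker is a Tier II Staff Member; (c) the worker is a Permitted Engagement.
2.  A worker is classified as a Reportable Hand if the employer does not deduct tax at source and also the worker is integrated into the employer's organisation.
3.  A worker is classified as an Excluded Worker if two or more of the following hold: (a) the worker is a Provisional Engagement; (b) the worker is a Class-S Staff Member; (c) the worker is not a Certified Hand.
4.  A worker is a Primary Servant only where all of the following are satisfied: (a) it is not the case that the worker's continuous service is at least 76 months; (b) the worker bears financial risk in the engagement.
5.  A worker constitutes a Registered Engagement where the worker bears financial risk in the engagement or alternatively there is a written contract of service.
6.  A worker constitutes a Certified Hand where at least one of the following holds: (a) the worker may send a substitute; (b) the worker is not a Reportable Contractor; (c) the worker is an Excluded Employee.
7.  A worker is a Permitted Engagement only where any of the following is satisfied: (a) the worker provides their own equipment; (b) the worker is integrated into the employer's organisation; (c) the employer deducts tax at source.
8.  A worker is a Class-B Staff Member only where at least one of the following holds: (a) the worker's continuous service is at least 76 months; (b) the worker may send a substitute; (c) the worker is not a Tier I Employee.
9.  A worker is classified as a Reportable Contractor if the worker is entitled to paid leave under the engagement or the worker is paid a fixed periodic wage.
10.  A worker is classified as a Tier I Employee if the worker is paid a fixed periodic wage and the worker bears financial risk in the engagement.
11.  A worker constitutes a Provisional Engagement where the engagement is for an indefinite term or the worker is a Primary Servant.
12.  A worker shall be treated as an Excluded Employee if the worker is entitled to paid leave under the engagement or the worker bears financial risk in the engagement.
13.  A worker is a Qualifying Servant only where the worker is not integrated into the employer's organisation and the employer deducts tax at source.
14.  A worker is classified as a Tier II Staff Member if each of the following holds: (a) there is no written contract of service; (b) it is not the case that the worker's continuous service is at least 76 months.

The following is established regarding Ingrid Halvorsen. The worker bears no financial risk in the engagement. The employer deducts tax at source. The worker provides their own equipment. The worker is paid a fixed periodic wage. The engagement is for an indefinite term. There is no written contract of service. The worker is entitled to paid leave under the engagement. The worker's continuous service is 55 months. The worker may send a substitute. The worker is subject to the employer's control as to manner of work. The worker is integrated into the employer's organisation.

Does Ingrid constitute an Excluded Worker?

paragraph 4 — Primary Servant: [worker's continuous service: 55 months ≥ 76 months? no, so negated condition yes] AND [the worker bears financial risk in the engagement? no] → not satisfied.
paragraph 11 — Provisional Engagement: [the engagement is for an indefinite term? yes] OR [Primary Servant (paragraph 4)? no] → satisfied.
paragraph 10 — Tier I Employee: [the worker is paid a fixed periodic wage? yes] AND [the worker bears financial risk in the engagement? no] → not satisfied.
paragraph 8 — Class-B Staff Member: [worker's continuous service: 55 months ≥ 76 months? no] OR [the worker may send a substitute? yes] OR [not a Tier I Employee (paragraph 10)? yes] → satisfied.
paragraph 14 — Tier II Staff Member: [there is no written contract of service? yes] AND [worker's continuous service: 55 months ≥ 76 months? no, so negated condition yes] → satisfied.
paragraph 7 — Permitted Engagement: [the worker provides their own equipment? yes] OR [the worker is integrated into the employer's organisation? yes] OR [the employer deducts tax at source? yes] → satisfied.
paragraph 1 — Class-S Staff Member: [Class-B Staff Member (paragraph 8)? yes] AND [Tier II Staff Member (paragraph 14)? yes] AND [Permitted Engagement (paragraph 7)? yes] → satisfied.
paragraph 9 — Reportable Contractor: [the worker is entitled to paid leave under the engagement? yes] OR [the worker is paid a fixed periodic wage? yes] → satisfied.
paragraph 12 — Excluded Employee: [the worker is entitled to paid leave under the engagement? yes] OR [the worker bears financial risk in the engagement? no] → satisfied.
paragraph 6 — Certified Hand: [the worker may send a substitute? yes] OR [not a Reportable Contractor (paragraph 9)? no] OR [Excluded Employee (paragraph 12)? yes] → satisfied.
paragraph 3 — Excluded Worker: Provisional Engagement (paragraph 11)? yes; Class-S Staff Member (paragraph 1)? yes; not a Certified Hand (paragraph 6)? no — 2 of 3 hold (need ≥2) → satisfied.

Yes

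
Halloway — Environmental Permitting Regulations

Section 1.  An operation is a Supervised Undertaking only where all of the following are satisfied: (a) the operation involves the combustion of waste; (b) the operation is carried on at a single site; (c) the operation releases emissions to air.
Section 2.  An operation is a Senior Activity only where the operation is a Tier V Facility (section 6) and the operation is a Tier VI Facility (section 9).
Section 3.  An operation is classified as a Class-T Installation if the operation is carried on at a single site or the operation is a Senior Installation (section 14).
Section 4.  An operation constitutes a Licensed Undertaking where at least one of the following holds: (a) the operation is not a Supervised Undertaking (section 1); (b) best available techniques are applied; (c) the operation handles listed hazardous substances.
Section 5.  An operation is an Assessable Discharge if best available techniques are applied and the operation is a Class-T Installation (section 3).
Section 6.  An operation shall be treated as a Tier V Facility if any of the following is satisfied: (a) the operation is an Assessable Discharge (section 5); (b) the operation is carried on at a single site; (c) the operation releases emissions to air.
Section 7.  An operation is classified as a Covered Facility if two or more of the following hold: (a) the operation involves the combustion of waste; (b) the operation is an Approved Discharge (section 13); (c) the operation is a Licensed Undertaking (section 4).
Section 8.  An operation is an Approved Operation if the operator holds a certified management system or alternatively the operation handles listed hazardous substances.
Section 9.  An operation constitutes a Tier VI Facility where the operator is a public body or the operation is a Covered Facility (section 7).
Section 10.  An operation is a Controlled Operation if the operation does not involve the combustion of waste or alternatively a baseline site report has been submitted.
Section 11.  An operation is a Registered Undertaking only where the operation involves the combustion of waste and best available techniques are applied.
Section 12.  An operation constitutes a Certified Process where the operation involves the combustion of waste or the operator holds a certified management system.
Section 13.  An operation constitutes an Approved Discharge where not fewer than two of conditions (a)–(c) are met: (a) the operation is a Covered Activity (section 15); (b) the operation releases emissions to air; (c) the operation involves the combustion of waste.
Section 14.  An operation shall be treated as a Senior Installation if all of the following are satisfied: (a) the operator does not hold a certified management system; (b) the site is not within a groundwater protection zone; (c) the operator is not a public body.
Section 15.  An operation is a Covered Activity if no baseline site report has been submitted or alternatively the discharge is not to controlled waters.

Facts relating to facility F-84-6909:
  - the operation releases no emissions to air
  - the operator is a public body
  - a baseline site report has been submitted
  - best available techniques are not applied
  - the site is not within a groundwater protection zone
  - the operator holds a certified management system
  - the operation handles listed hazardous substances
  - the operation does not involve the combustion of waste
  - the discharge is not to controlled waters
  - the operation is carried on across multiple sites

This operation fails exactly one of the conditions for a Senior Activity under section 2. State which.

section 14 — Senior Installation: [the operator does not hold a certified management system? no] AND [the site is not within a groundwater protection zone? yes] AND [the operator is not a public body? no] → not satisfied.
section 3 — Class-T Installation: [the operation is carried on at a single site? no] OR [Senior Installation (section 14)? no] → not satisfied.
section 5 — Assessable Discharge: [best available techniques are applied? no] AND [Class-T Installation (section 3)? no] → not satisfied.
section 6 — Tier V Facility: [Assessable Discharge (section 5)? no] OR [the operation is carried on at a single site? no] OR [the operation releases emissions to air? no] → not satisfied.
section 15 — Covered Activity: [no baseline site report has been submitted? no] OR [the discharge is not to controlled waters? yes] → satisfied.
section 13 — Approved Discharge: Covered Activity (section 15)? yes; the operation releases emissions to air? no; the operation involves the combustion of waste? no — 1 of 3 hold (need ≥2) → not satisfied.
section 1 — Supervised Undertaking: [the operation involves the combustion of waste? no] AND [the operation is carried on at a single site? no] AND [the operation releases emissions to air? no] → not satisfied.
section 4 — Licensed Undertaking: [not a Supervised Undertaking (section 1)? yes] OR [best available techniques are applied? no] OR [the operation handles listed hazardous substances? yes] → satisfied.
section 7 — Covered Facility: the operation involves the combustion of waste? no; Approved Discharge (section 13)? no; Licensed Undertaking (section 4)? yes — 1 of 3 hold (need ≥2) → not satisfied.
section 9 — Tier VI Facility: [the operator is a public body? yes] OR [Covered Facility (section 7)? no] → satisfied.
section 2 — Senior Activity: [Tier V Facility (section 6)? no] AND [Tier VI Facility (section 9)? yes] → not satisfied.

Tier V Facility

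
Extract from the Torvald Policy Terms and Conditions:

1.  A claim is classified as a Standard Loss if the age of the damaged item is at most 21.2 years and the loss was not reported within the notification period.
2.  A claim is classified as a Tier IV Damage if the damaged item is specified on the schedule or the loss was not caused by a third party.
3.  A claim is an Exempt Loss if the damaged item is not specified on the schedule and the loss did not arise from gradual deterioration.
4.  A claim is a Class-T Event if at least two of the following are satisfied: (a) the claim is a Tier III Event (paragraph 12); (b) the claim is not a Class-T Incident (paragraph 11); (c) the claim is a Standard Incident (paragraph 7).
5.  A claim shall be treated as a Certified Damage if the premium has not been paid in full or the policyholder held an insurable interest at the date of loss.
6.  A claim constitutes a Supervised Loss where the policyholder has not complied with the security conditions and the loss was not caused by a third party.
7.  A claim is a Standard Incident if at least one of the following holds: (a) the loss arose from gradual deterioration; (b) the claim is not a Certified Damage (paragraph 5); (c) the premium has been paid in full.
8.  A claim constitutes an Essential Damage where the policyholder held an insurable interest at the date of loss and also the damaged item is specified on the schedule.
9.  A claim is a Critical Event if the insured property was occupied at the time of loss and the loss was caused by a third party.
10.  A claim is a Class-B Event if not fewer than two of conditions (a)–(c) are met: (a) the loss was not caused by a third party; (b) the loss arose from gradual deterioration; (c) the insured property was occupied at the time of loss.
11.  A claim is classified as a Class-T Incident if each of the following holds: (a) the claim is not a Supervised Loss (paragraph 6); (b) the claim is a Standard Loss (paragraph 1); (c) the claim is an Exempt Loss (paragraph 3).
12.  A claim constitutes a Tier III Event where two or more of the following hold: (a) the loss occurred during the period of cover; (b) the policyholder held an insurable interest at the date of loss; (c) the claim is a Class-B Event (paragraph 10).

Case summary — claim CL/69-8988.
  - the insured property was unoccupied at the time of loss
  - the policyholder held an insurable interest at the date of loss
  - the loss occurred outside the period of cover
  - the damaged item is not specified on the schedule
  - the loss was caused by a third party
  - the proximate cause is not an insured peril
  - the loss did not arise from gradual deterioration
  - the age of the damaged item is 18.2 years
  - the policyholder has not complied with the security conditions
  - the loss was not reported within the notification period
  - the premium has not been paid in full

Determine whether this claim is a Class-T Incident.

Yes

paragraph 6 — Supervised Loss: [the policyholder has not complied with the security conditions? yes] AND [the loss was not caused by a third party? no] → not satisfied.
paragraph 1 — Standard Loss: [age of the damaged item: 18.2 years ≤ 21.2 years? yes] AND [the loss was not reported within the notification period? yes] → satisfied.
paragraph 3 — Exempt Loss: [the damaged item is not specified on the schedule? yes] AND [the loss did not arise from gradual deterioration? yes] → satisfied.
paragraph 11 — Class-T Incident: [not a Supervised Loss (paragraph 6)? yes] AND [Standard Loss (paragraph 1)? yes] AND [Exempt Loss (paragraph 3)? yes] → satisfied.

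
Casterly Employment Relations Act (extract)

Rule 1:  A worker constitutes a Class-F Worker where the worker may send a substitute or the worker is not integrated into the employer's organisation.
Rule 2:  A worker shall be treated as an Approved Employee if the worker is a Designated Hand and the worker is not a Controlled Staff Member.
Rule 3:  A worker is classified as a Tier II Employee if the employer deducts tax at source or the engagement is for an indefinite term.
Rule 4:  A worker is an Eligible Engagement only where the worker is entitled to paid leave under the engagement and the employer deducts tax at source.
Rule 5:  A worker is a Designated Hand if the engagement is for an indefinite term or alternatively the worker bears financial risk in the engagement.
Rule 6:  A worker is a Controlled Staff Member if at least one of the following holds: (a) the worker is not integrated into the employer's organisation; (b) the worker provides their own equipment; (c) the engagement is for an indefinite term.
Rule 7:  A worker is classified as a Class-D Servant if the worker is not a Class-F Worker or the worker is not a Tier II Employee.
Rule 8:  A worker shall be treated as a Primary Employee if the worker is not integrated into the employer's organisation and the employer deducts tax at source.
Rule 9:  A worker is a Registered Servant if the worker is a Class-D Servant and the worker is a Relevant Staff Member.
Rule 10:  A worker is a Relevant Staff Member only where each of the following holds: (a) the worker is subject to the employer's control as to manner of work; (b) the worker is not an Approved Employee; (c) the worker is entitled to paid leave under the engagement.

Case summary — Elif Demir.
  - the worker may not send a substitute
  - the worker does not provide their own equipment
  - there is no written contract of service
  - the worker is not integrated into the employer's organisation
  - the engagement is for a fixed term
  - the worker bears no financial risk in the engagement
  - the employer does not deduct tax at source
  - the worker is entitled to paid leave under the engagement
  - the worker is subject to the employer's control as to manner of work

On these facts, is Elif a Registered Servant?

rule 1 — Class-F Worker: [the worker may send a substitute? no] OR [the worker is not integrated into the employer's organisation? yes] → satisfied.
rule 3 — Tier II Employee: [the employer deducts tax at source? no] OR [the engagement is for an indefinite term? no] → not satisfied.
rule 7 — Class-D Servant: [not a Class-F Worker (rule 1)? no] OR [not a Tier II Employee (rule 3)? yes] → satisfied.
rule 5 — Designated Hand: [the engagement is for an indefinite term? no] OR [the worker bears financial risk in the engagement? no] → not satisfied.
rule 6 — Controlled Staff Member: [the worker is not integrated into the employer's organisation? yes] OR [the worker provides their own equipment? no] OR [the engagement is for an indefinite term? no] → satisfied.
rule 2 — Approved Employee: [Designated Hand (rule 5)? no] AND [not a Controlled Staff Member (rule 6)? no] → not satisfied.
rule 10 — Relevant Staff Member: [the worker is subject to the employer's control as to manner of work? yes] AND [not an Approved Employee (rule 2)? yes] AND [the worker is entitled to paid leave under the engagement? yes] → satisfied.
rule 9 — Registered Servant: [Class-D Servant (rule 7)? yes] AND [Relevant Staff Member (rule 10)? yes] → satisfied.

Yes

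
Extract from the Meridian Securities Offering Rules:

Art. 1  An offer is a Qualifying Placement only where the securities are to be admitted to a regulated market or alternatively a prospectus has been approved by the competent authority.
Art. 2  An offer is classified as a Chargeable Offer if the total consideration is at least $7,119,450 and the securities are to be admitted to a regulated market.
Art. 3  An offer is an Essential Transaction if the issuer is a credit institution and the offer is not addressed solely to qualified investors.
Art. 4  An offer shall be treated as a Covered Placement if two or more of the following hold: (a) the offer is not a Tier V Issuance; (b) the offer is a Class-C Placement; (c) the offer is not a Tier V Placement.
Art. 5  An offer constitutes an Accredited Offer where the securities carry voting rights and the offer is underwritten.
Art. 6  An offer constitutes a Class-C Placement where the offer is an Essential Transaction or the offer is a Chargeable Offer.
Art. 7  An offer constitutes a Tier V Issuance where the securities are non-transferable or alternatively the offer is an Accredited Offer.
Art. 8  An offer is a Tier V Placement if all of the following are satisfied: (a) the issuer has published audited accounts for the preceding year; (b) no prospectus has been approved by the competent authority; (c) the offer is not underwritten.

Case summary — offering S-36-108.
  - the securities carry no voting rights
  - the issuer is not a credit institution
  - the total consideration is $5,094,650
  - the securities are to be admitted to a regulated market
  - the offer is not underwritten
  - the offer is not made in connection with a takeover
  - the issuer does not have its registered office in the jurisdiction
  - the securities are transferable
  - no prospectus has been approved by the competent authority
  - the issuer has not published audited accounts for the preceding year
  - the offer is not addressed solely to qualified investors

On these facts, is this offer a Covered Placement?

Yes

article 5 — Accredited Offer: [the securities carry voting rights? no] AND [the offer is underwritten? no] → not satisfied.
article 7 — Tier V Issuance: [the securities are non-transferable? no] OR [Accredited Offer (article 5)? no] → not satisfied.
article 3 — Essential Transaction: [the issuer is a credit institution? no] AND [the offer is not addressed solely to qualified investors? yes] → not satisfied.
article 2 — Chargeable Offer: [total consideration: $5,094,650 ≥ $7,119,450? no] AND [the securities are to be admitted to a regulated market? yes] → not satisfied.
article 6 — Class-C Placement: [Essential Transaction (article 3)? no] OR [Chargeable Offer (article 2)? no] → not satisfied.
article 8 — Tier V Placement: [the issuer has published audited accounts for the preceding year? no] AND [no prospectus has been approved by the competent authority? yes] AND [the offer is not underwritten? yes] → not satisfied.
article 4 — Covered Placement: not a Tier V Issuance (article 7)? yes; Class-C Placement (article 6)? no; not a Tier V Placement (article 8)? yes — 2 of 3 hold (need ≥2) → satisfied.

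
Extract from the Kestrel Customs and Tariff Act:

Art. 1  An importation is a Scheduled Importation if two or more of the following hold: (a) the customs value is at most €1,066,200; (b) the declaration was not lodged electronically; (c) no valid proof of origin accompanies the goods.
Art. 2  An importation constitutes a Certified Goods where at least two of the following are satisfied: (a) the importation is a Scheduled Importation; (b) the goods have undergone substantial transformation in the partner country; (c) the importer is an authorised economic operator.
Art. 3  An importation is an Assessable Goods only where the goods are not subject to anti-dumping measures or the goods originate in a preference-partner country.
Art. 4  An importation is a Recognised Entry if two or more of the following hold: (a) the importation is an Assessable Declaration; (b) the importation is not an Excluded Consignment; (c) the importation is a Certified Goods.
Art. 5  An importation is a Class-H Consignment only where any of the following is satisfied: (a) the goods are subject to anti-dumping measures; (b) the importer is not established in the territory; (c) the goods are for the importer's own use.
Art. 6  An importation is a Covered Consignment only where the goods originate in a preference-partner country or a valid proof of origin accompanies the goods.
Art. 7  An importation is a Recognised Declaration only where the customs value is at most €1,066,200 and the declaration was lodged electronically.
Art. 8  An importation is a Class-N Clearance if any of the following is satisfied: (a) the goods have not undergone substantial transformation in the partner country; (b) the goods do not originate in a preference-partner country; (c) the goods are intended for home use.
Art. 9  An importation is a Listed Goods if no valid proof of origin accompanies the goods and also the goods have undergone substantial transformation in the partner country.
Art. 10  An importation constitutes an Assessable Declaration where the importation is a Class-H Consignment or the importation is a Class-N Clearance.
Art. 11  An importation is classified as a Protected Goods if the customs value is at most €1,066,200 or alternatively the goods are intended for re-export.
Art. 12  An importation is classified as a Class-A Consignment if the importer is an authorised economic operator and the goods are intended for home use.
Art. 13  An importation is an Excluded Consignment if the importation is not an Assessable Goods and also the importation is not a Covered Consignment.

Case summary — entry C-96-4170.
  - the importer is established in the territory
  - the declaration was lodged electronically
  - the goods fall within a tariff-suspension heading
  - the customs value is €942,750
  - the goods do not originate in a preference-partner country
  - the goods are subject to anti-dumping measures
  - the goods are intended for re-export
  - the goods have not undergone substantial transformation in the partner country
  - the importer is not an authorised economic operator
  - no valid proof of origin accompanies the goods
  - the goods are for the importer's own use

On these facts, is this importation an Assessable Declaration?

Yes

article 5 — Class-H Consignment: [the goods are subject to anti-dumping measures? yes] OR [the importer is not established in the territory? no] OR [the goods are for the importer's own use? yes] → satisfied.
article 8 — Class-N Clearance: [the goods have not undergone substantial transformation in the partner country? yes] OR [the goods do not originate in a preference-partner country? yes] OR [the goods are intended for home use? no] → satisfied.
article 10 — Assessable Declaration: [Class-H Consignment (article 5)? yes] OR [Class-N Clearance (article 8)? yes] → satisfied.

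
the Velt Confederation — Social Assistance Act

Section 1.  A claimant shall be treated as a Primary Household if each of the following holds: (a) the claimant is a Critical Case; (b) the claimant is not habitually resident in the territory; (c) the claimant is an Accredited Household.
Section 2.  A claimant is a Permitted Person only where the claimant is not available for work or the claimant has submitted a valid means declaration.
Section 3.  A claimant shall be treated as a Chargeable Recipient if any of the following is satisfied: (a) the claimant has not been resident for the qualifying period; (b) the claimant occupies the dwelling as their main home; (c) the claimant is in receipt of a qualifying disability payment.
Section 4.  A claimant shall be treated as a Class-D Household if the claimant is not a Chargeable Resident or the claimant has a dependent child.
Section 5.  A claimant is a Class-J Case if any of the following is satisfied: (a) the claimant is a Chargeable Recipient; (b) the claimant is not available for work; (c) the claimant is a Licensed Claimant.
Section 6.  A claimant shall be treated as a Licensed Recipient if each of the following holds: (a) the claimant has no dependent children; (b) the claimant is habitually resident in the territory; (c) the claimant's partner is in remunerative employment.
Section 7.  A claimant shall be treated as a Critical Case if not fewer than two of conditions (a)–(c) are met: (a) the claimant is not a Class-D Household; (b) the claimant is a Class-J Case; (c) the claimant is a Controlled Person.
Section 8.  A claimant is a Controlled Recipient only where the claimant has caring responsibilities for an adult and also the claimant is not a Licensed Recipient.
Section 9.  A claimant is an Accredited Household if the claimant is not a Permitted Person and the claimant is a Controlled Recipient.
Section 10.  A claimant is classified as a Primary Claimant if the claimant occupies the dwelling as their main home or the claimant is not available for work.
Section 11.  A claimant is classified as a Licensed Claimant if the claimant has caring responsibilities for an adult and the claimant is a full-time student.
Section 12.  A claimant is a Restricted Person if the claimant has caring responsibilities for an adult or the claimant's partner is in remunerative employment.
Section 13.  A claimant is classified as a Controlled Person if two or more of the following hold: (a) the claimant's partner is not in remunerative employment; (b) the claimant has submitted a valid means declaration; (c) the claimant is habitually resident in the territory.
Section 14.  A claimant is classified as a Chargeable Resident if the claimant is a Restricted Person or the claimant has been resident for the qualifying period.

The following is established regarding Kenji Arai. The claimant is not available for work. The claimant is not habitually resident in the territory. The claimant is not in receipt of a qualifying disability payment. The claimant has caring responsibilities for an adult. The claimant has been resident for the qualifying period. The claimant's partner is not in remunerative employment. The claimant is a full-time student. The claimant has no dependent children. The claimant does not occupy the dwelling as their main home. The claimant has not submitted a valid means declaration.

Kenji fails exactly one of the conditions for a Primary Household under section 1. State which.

section 12 — Restricted Person: [the claimant has caring responsibilities for an adult? yes] OR [the claimant's partner is in remunerative employment? no] → satisfied.
section 14 — Chargeable Resident: [Restricted Person (section 12)? yes] OR [the claimant has been resident for the qualifying period? yes] → satisfied.
section 4 — Class-D Household: [not a Chargeable Resident (section 14)? no] OR [the claimant has a dependent child? no] → not satisfied.
section 3 — Chargeable Recipient: [the claimant has not been resident for the qualifying period? no] OR [the claimant occupies the dwelling as their main home? no] OR [the claimant is in receipt of a qualifying disability payment? no] → not satisfied.
section 11 — Licensed Claimant: [the claimant has caring responsibilities for an adult? yes] AND [the claimant is a full-time student? yes] → satisfied.
section 5 — Class-J Case: [Chargeable Recipient (section 3)? no] OR [the claimant is not available for work? yes] OR [Licensed Claimant (section 11)? yes] → satisfied.
section 13 — Controlled Person: the claimant's partner is not in remunerative employment? yes; the claimant has submitted a valid means declaration? no; the claimant is habitually resident in the territory? no — 1 of 3 hold (need ≥2) → not satisfied.
section 7 — Critical Case: not a Class-D Household (section 4)? yes; Class-J Case (section 5)? yes; Controlled Person (section 13)? no — 2 of 3 hold (need ≥2) → satisfied.
section 2 — Permitted Person: [the claimant is not available for work? yes] OR [the claimant has submitted a valid means declaration? no] → satisfied.
section 6 — Licensed Recipient: [the claimant has no dependent children? yes] AND [the claimant is habitually resident in the territory? no] AND [the claimant's partner is in remunerative employment? no] → not satisfied.
section 8 — Controlled Recipient: [the claimant has caring responsibilities for an adult? yes] AND [not a Licensed Recipient (section 6)? yes] → satisfied.
section 9 — Accredited Household: [not a Permitted Person (section 2)? no] AND [Controlled Recipient (section 8)? yes] → not satisfied.
section 1 — Primary Household: [Critical Case (section 7)? yes] AND [the claimant is not habitually resident in the territory? yes] AND [Accredited Household (section 9)? no] → not satisfied.

Accredited Household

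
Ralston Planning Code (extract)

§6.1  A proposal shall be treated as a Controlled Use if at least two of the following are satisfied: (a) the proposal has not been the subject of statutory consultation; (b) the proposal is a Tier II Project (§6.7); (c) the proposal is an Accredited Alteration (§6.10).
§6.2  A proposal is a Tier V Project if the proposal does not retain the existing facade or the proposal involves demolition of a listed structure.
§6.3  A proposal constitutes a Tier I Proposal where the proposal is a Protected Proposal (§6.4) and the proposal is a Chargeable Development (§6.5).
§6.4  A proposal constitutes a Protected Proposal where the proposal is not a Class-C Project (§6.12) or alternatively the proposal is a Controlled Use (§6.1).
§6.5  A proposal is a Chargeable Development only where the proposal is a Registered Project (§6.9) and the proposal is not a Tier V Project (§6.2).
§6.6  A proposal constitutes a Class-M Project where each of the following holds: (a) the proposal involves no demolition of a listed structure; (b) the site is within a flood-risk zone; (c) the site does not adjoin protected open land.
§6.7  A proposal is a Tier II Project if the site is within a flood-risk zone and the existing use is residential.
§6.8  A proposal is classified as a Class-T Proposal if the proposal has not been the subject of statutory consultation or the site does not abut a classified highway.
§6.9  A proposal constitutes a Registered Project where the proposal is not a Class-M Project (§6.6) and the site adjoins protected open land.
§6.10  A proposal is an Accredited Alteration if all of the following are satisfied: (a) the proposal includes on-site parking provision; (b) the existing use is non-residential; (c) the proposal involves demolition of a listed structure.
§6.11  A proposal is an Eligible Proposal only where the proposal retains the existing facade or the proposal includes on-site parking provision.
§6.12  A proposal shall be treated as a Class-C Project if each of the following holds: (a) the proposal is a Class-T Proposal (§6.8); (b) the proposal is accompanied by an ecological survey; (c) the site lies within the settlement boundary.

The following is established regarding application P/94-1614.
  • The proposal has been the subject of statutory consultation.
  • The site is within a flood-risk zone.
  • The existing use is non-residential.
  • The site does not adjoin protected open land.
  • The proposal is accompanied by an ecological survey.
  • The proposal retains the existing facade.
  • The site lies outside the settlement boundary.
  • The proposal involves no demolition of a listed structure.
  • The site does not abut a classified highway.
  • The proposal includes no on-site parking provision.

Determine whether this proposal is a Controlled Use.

Under §6.7: the site is within a flood-risk zone? yes; and the existing use is residential? no. So the proposal is not a Tier II Project.
Under §6.10: the proposal includes on-site parking provision? no; and the existing use is non-residential? yes; and the proposal involves demolition of a listed structure? no. So the proposal is not an Accredited Alteration.
Under §6.1: the proposal has not been the subject of statutory consultation? no; Tier II Project (§6.7)? no; Accredited Alteration (§6.10)? no — 0 of 3 hold (need ≥2) → not satisfied.

No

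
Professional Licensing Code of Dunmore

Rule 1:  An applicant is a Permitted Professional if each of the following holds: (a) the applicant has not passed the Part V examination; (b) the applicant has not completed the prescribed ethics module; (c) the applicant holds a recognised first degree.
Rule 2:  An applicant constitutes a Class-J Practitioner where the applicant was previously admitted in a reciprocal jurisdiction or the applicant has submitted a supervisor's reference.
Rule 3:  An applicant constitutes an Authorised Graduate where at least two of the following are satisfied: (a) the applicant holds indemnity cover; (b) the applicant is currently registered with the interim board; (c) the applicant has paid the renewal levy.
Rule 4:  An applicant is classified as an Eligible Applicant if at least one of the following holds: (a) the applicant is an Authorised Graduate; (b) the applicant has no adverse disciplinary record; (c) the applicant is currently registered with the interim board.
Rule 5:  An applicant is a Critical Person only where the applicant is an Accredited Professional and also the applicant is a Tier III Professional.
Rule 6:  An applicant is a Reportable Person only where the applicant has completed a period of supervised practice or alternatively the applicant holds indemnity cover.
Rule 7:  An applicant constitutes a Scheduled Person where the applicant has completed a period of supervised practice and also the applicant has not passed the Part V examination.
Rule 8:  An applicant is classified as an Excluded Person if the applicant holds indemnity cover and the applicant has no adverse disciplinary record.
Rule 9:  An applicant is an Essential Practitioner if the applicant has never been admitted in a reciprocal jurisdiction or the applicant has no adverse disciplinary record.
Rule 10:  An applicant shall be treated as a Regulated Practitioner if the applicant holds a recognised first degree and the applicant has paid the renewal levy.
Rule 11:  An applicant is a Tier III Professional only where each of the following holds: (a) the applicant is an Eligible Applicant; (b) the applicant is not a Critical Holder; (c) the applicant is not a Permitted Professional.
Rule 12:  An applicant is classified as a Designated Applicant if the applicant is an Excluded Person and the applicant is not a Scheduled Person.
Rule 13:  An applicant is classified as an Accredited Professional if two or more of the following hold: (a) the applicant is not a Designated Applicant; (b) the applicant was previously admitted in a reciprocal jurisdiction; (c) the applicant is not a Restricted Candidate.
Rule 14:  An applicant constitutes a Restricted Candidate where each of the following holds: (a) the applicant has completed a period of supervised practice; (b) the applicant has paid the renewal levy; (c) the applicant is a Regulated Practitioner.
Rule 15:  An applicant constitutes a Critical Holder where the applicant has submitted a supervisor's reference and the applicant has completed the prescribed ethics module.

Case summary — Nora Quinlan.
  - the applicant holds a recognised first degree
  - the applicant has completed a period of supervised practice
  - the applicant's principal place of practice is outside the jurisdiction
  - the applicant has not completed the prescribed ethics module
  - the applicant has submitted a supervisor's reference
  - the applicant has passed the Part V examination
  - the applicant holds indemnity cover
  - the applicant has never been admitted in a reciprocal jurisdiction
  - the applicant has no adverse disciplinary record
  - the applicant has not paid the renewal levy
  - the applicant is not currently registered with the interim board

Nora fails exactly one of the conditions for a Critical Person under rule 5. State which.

rule 8 — Excluded Person: [the applicant holds indemnity cover? yes] AND [the applicant has no adverse disciplinary record? yes] → satisfied.
rule 7 — Scheduled Person: [the applicant has completed a period of supervised practice? yes] AND [the applicant has not passed the Part V examination? no] → not satisfied.
rule 12 — Designated Applicant: [Excluded Person (rule 8)? yes] AND [not a Scheduled Person (rule 7)? yes] → satisfied.
rule 10 — Regulated Practitioner: [the applicant holds a recognised first degree? yes] AND [the applicant has paid the renewal levy? no] → not satisfied.
rule 14 — Restricted Candidate: [the applicant has completed a period of supervised practice? yes] AND [the applicant has paid the renewal levy? no] AND [Regulated Practitioner (rule 10)? no] → not satisfied.
rule 13 — Accredited Professional: not a Designated Applicant (rule 12)? no; the applicant was previously admitted in a reciprocal jurisdiction? no; not a Restricted Candidate (rule 14)? yes — 1 of 3 hold (need ≥2) → not satisfied.
rule 3 — Authorised Graduate: the applicant holds indemnity cover? yes; the applicant is currently registered with the interim board? no; the applicant has paid the renewal levy? no — 1 of 3 hold (need ≥2) → not satisfied.
rule 4 — Eligible Applicant: [Authorised Graduate (rule 3)? no] OR [the applicant has no adverse disciplinary record? yes] OR [the applicant is currently registered with the interim board? no] → satisfied.
rule 15 — Critical Holder: [the applicant has submitted a supervisor's reference? yes] AND [the applicant has completed the prescribed ethics module? no] → not satisfied.
rule 1 — Permitted Professional: [the applicant has not passed the Part V examination? no] AND [the applicant has not completed the prescribed ethics module? yes] AND [the applicant holds a recognised first degree? yes] → not satisfied.
rule 11 — Tier III Professional: [Eligible Applicant (rule 4)? yes] AND [not a Critical Holder (rule 15)? yes] AND [not a Permitted Professional (rule 1)? yes] → satisfied.
rule 5 — Critical Person: [Accredited Professional (rule 13)? no] AND [Tier III Professional (rule 11)? yes] → not satisfied.

Accredited Professional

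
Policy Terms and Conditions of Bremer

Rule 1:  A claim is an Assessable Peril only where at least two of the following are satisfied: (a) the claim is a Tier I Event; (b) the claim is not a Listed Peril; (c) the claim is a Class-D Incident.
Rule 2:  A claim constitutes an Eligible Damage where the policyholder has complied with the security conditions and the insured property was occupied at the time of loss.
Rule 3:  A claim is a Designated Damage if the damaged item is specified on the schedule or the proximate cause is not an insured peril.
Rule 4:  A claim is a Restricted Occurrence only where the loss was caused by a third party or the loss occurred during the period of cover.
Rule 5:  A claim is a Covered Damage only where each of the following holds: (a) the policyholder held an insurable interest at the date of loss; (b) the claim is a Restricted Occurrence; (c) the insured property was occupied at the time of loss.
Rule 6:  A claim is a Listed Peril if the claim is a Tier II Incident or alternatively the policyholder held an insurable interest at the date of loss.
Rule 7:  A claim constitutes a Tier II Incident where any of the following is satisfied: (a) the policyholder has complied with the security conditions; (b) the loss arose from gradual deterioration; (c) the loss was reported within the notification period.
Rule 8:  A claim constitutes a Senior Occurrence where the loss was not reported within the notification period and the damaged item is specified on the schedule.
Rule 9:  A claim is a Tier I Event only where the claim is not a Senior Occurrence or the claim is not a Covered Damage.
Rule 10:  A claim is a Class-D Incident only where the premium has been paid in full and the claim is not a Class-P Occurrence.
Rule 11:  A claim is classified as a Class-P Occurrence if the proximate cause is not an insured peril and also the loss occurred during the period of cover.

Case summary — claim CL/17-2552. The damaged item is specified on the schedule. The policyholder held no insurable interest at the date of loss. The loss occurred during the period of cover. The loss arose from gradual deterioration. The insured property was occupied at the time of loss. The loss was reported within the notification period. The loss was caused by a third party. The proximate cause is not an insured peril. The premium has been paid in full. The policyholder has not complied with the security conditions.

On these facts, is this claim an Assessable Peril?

rule 8 — Senior Occurrence: [the loss was not reported within the notification period? no] AND [the damaged item is specified on the schedule? yes] → not satisfied.
rule 4 — Restricted Occurrence: [the loss was caused by a third party? yes] OR [the loss occurred during the period of cover? yes] → satisfied.
rule 5 — Covered Damage: [the policyholder held an insurable interest at the date of loss? no] AND [Restricted Occurrence (rule 4)? yes] AND [the insured property was occupied at the time of loss? yes] → not satisfied.
rule 9 — Tier I Event: [not a Senior Occurrence (rule 8)? yes] OR [not a Covered Damage (rule 5)? yes] → satisfied.
rule 7 — Tier II Incident: [the policyholder has complied with the security conditions? no] OR [the loss arose from gradual deterioration? yes] OR [the loss was reported within the notification period? yes] → satisfied.
rule 6 — Listed Peril: [Tier II Incident (rule 7)? yes] OR [the policyholder held an insurable interest at the date of loss? no] → satisfied.
rule 11 — Class-P Occurrence: [the proximate cause is not an insured peril? yes] AND [the loss occurred during the period of cover? yes] → satisfied.
rule 10 — Class-D Incident: [the premium has been paid in full? yes] AND [not a Class-P Occurrence (rule 11)? no] → not satisfied.
rule 1 — Assessable Peril: Tier I Event (rule 9)? yes; not a Listed Peril (rule 6)? no; Class-D Incident (rule 10)? no — 1 of 3 hold (need ≥2) → not satisfied.

No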